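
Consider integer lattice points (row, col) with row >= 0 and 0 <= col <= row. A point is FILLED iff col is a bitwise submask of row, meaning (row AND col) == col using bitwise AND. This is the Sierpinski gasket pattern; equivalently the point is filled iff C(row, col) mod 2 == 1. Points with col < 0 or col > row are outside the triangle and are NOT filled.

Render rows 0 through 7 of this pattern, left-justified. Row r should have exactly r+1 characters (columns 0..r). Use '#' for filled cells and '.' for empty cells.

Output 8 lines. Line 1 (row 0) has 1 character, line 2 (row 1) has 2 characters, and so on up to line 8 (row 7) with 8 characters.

Answer: #
##
#.#
####
#...#
##..##
#.#.#.#
########

Derivation:
r0=0: #
r1=1: ##
r2=10: #.#
r3=11: ####
r4=100: #...#
r5=101: ##..##
r6=110: #.#.#.#
r7=111: ########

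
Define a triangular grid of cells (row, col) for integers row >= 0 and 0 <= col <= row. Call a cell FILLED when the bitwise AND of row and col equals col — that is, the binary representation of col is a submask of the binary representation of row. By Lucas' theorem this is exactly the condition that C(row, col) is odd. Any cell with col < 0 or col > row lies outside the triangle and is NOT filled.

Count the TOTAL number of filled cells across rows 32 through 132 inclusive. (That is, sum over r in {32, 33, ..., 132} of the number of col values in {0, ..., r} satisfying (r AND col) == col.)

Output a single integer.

r32=100000 pc1: +2 =2
r33=100001 pc2: +4 =6
r34=100010 pc2: +4 =10
r35=100011 pc3: +8 =18
r36=100100 pc2: +4 =22
r37=100101 pc3: +8 =30
r38=100110 pc3: +8 =38
r39=100111 pc4: +16 =54
r40=101000 pc2: +4 =58
r41=101001 pc3: +8 =66
r42=101010 pc3: +8 =74
r43=101011 pc4: +16 =90
r44=101100 pc3: +8 =98
r45=101101 pc4: +16 =114
r46=101110 pc4: +16 =130
r47=101111 pc5: +32 =162
r48=110000 pc2: +4 =166
r49=110001 pc3: +8 =174
r50=110010 pc3: +8 =182
r51=110011 pc4: +16 =198
r52=110100 pc3: +8 =206
r53=110101 pc4: +16 =222
r54=110110 pc4: +16 =238
r55=110111 pc5: +32 =270
r56=111000 pc3: +8 =278
r57=111001 pc4: +16 =294
r58=111010 pc4: +16 =310
r59=111011 pc5: +32 =342
r60=111100 pc4: +16 =358
r61=111101 pc5: +32 =390
r62=111110 pc5: +32 =422
r63=111111 pc6: +64 =486
r64=1000000 pc1: +2 =488
r65=1000001 pc2: +4 =492
r66=1000010 pc2: +4 =496
r67=1000011 pc3: +8 =504
r68=1000100 pc2: +4 =508
r69=1000101 pc3: +8 =516
r70=1000110 pc3: +8 =524
r71=1000111 pc4: +16 =540
r72=1001000 pc2: +4 =544
r73=1001001 pc3: +8 =552
r74=1001010 pc3: +8 =560
r75=1001011 pc4: +16 =576
r76=1001100 pc3: +8 =584
r77=1001101 pc4: +16 =600
r78=1001110 pc4: +16 =616
r79=1001111 pc5: +32 =648
r80=1010000 pc2: +4 =652
r81=1010001 pc3: +8 =660
r82=1010010 pc3: +8 =668
r83=1010011 pc4: +16 =684
r84=1010100 pc3: +8 =692
r85=1010101 pc4: +16 =708
r86=1010110 pc4: +16 =724
r87=1010111 pc5: +32 =756
r88=1011000 pc3: +8 =764
r89=1011001 pc4: +16 =780
r90=1011010 pc4: +16 =796
r91=1011011 pc5: +32 =828
r92=1011100 pc4: +16 =844
r93=1011101 pc5: +32 =876
r94=1011110 pc5: +32 =908
r95=1011111 pc6: +64 =972
r96=1100000 pc2: +4 =976
r97=1100001 pc3: +8 =984
r98=1100010 pc3: +8 =992
r99=1100011 pc4: +16 =1008
r100=1100100 pc3: +8 =1016
r101=1100101 pc4: +16 =1032
r102=1100110 pc4: +16 =1048
r103=1100111 pc5: +32 =1080
r104=1101000 pc3: +8 =1088
r105=1101001 pc4: +16 =1104
r106=1101010 pc4: +16 =1120
r107=1101011 pc5: +32 =1152
r108=1101100 pc4: +16 =1168
r109=1101101 pc5: +32 =1200
r110=1101110 pc5: +32 =1232
r111=1101111 pc6: +64 =1296
r112=1110000 pc3: +8 =1304
r113=1110001 pc4: +16 =1320
r114=1110010 pc4: +16 =1336
r115=1110011 pc5: +32 =1368
r116=1110100 pc4: +16 =1384
r117=1110101 pc5: +32 =1416
r118=1110110 pc5: +32 =1448
r119=1110111 pc6: +64 =1512
r120=1111000 pc4: +16 =1528
r121=1111001 pc5: +32 =1560
r122=1111010 pc5: +32 =1592
r123=1111011 pc6: +64 =1656
r124=1111100 pc5: +32 =1688
r125=1111101 pc6: +64 =1752
r126=1111110 pc6: +64 =1816
r127=1111111 pc7: +128 =1944
r128=10000000 pc1: +2 =1946
r129=10000001 pc2: +4 =1950
r130=10000010 pc2: +4 =1954
r131=10000011 pc3: +8 =1962
r132=10000100 pc2: +4 =1966

Answer: 1966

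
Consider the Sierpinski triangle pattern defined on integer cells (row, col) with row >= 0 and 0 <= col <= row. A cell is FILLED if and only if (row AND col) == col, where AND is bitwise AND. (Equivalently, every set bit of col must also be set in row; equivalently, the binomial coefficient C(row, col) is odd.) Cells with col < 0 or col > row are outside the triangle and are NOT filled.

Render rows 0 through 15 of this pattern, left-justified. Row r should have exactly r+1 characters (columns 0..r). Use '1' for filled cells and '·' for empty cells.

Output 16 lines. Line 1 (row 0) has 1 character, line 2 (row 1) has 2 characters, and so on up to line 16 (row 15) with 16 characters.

r0=0: 1
r1=1: 11
r2=10: 1·1
r3=11: 1111
r4=100: 1···1
r5=101: 11··11
r6=110: 1·1·1·1
r7=111: 11111111
r8=1000: 1·······1
r9=1001: 11······11
r10=1010: 1·1·····1·1
r11=1011: 1111····1111
r12=1100: 1···1···1···1
r13=1101: 11··11··11··11
r14=1110: 1·1·1·1·1·1·1·1
r15=1111: 1111111111111111

Answer: 1
11
1·1
1111
1···1
11··11
1·1·1·1
11111111
1·······1
11······11
1·1·····1·1
1111····1111
1···1···1···1
11··11··11··11
1·1·1·1·1·1·1·1
1111111111111111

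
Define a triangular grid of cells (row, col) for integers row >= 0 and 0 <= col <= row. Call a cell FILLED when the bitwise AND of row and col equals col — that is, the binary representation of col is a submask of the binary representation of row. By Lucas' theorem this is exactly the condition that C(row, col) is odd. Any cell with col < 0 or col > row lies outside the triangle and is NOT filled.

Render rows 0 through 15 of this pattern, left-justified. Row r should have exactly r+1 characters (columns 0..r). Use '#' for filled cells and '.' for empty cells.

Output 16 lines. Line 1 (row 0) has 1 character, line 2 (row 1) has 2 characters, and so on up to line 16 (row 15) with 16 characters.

r0=0: #
r1=1: ##
r2=10: #.#
r3=11: ####
r4=100: #...#
r5=101: ##..##
r6=110: #.#.#.#
r7=111: ########
r8=1000: #.......#
r9=1001: ##......##
r10=1010: #.#.....#.#
r11=1011: ####....####
r12=1100: #...#...#...#
r13=1101: ##..##..##..##
r14=1110: #.#.#.#.#.#.#.#
r15=1111: ################

Answer: #
##
#.#
####
#...#
##..##
#.#.#.#
########
#.......#
##......##
#.#.....#.#
####....####
#...#...#...#
##..##..##..##
#.#.#.#.#.#.#.#
################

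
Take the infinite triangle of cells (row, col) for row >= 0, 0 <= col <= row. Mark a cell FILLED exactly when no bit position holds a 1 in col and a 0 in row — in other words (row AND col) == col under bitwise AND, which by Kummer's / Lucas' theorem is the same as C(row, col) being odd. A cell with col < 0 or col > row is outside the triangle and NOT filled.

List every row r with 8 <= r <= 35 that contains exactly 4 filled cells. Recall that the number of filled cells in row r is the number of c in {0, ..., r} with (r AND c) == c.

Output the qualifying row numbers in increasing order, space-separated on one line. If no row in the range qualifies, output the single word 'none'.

Answer: 9 10 12 17 18 20 24 33 34

Derivation:
Row r has 2^popcount(r) filled cells, so we need popcount(r) = log2(4) = 2.
Scan r = 8..35 and keep those with exactly 2 one-bits:
r=8=1000 popcount=1 -> skip
r=9=1001 popcount=2 -> KEEP
r=10=1010 popcount=2 -> KEEP
r=11=1011 popcount=3 -> skip
r=12=1100 popcount=2 -> KEEP
r=13=1101 popcount=3 -> skip
r=14=1110 popcount=3 -> skip
r=15=1111 popcount=4 -> skip
r=16=10000 popcount=1 -> skip
r=17=10001 popcount=2 -> KEEP
r=18=10010 popcount=2 -> KEEP
r=19=10011 popcount=3 -> skip
r=20=10100 popcount=2 -> KEEP
r=21=10101 popcount=3 -> skip
r=22=10110 popcount=3 -> skip
r=23=10111 popcount=4 -> skip
r=24=11000 popcount=2 -> KEEP
r=25=11001 popcount=3 -> skip
r=26=11010 popcount=3 -> skip
r=27=11011 popcount=4 -> skip
r=28=11100 popcount=3 -> skip
r=29=11101 popcount=4 -> skip
r=30=11110 popcount=4 -> skip
r=31=11111 popcount=5 -> skip
r=32=100000 popcount=1 -> skip
r=33=100001 popcount=2 -> KEEP
r=34=100010 popcount=2 -> KEEP
r=35=100011 popcount=3 -> skip
Kept rows: 9 10 12 17 18 20 24 33 34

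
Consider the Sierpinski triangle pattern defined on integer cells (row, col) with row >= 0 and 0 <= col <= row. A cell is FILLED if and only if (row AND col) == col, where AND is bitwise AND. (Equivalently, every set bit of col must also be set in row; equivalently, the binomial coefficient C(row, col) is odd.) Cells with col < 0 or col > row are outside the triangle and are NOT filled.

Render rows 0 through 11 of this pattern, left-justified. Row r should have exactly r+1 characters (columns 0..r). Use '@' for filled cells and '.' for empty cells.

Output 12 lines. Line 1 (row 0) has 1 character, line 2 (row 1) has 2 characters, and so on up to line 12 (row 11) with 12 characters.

r0=0: @
r1=1: @@
r2=10: @.@
r3=11: @@@@
r4=100: @...@
r5=101: @@..@@
r6=110: @.@.@.@
r7=111: @@@@@@@@
r8=1000: @.......@
r9=1001: @@......@@
r10=1010: @.@.....@.@
r11=1011: @@@@....@@@@

Answer: @
@@
@.@
@@@@
@...@
@@..@@
@.@.@.@
@@@@@@@@
@.......@
@@......@@
@.@.....@.@
@@@@....@@@@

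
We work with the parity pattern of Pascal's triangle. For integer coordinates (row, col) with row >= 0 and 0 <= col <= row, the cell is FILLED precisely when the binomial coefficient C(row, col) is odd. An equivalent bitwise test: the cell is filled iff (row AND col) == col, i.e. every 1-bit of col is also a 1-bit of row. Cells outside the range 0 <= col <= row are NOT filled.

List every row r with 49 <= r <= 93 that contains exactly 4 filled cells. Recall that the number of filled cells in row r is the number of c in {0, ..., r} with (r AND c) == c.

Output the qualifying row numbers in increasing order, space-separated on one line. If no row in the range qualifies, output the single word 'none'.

Row r has 2^popcount(r) filled cells, so we need popcount(r) = log2(4) = 2.
Scan r = 49..93 and keep those with exactly 2 one-bits:
r=49=110001 popcount=3 -> skip
r=50=110010 popcount=3 -> skip
r=51=110011 popcount=4 -> skip
r=52=110100 popcount=3 -> skip
r=53=110101 popcount=4 -> skip
r=54=110110 popcount=4 -> skip
r=55=110111 popcount=5 -> skip
r=56=111000 popcount=3 -> skip
r=57=111001 popcount=4 -> skip
r=58=111010 popcount=4 -> skip
r=59=111011 popcount=5 -> skip
r=60=111100 popcount=4 -> skip
r=61=111101 popcount=5 -> skip
r=62=111110 popcount=5 -> skip
r=63=111111 popcount=6 -> skip
r=64=1000000 popcount=1 -> skip
r=65=1000001 popcount=2 -> KEEP
r=66=1000010 popcount=2 -> KEEP
r=67=1000011 popcount=3 -> skip
r=68=1000100 popcount=2 -> KEEP
r=69=1000101 popcount=3 -> skip
r=70=1000110 popcount=3 -> skip
r=71=1000111 popcount=4 -> skip
r=72=1001000 popcount=2 -> KEEP
r=73=1001001 popcount=3 -> skip
r=74=1001010 popcount=3 -> skip
r=75=1001011 popcount=4 -> skip
r=76=1001100 popcount=3 -> skip
r=77=1001101 popcount=4 -> skip
r=78=1001110 popcount=4 -> skip
r=79=1001111 popcount=5 -> skip
r=80=1010000 popcount=2 -> KEEP
r=81=1010001 popcount=3 -> skip
r=82=1010010 popcount=3 -> skip
r=83=1010011 popcount=4 -> skip
r=84=1010100 popcount=3 -> skip
r=85=1010101 popcount=4 -> skip
r=86=1010110 popcount=4 -> skip
r=87=1010111 popcount=5 -> skip
r=88=1011000 popcount=3 -> skip
r=89=1011001 popcount=4 -> skip
r=90=1011010 popcount=4 -> skip
r=91=1011011 popcount=5 -> skip
r=92=1011100 popcount=4 -> skip
r=93=1011101 popcount=5 -> skip
Kept rows: 65 66 68 72 80

Answer: 65 66 68 72 80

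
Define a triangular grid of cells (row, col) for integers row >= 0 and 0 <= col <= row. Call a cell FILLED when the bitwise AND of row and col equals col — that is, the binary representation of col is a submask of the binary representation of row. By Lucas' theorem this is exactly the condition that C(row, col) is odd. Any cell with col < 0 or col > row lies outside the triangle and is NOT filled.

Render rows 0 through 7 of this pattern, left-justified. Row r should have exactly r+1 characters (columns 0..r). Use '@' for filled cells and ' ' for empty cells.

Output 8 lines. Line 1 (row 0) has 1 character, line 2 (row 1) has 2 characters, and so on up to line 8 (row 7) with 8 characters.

r0=0: @
r1=1: @@
r2=10: @ @
r3=11: @@@@
r4=100: @   @
r5=101: @@  @@
r6=110: @ @ @ @
r7=111: @@@@@@@@

Answer: @
@@
@ @
@@@@
@   @
@@  @@
@ @ @ @
@@@@@@@@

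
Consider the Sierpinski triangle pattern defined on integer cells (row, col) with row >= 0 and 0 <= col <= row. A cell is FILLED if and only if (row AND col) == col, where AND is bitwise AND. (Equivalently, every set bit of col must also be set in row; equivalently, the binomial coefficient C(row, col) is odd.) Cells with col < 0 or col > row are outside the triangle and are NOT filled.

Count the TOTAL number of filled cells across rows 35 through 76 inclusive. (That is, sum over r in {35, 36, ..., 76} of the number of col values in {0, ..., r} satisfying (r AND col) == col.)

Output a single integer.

r35=100011 pc3: +8 =8
r36=100100 pc2: +4 =12
r37=100101 pc3: +8 =20
r38=100110 pc3: +8 =28
r39=100111 pc4: +16 =44
r40=101000 pc2: +4 =48
r41=101001 pc3: +8 =56
r42=101010 pc3: +8 =64
r43=101011 pc4: +16 =80
r44=101100 pc3: +8 =88
r45=101101 pc4: +16 =104
r46=101110 pc4: +16 =120
r47=101111 pc5: +32 =152
r48=110000 pc2: +4 =156
r49=110001 pc3: +8 =164
r50=110010 pc3: +8 =172
r51=110011 pc4: +16 =188
r52=110100 pc3: +8 =196
r53=110101 pc4: +16 =212
r54=110110 pc4: +16 =228
r55=110111 pc5: +32 =260
r56=111000 pc3: +8 =268
r57=111001 pc4: +16 =284
r58=111010 pc4: +16 =300
r59=111011 pc5: +32 =332
r60=111100 pc4: +16 =348
r61=111101 pc5: +32 =380
r62=111110 pc5: +32 =412
r63=111111 pc6: +64 =476
r64=1000000 pc1: +2 =478
r65=1000001 pc2: +4 =482
r66=1000010 pc2: +4 =486
r67=1000011 pc3: +8 =494
r68=1000100 pc2: +4 =498
r69=1000101 pc3: +8 =506
r70=1000110 pc3: +8 =514
r71=1000111 pc4: +16 =530
r72=1001000 pc2: +4 =534
r73=1001001 pc3: +8 =542
r74=1001010 pc3: +8 =550
r75=1001011 pc4: +16 =566
r76=1001100 pc3: +8 =574

Answer: 574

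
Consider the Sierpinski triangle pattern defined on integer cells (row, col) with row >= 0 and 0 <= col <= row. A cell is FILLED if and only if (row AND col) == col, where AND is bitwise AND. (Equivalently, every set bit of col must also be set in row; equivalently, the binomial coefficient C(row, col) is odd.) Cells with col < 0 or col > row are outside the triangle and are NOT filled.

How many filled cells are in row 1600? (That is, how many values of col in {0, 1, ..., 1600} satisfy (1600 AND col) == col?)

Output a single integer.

Answer: 8

Derivation:
1600 in binary = 11001000000
popcount(1600) = number of 1-bits in 11001000000 = 3
A col c satisfies (1600 AND c) == c iff every set bit of c is also set in 1600; each of the 3 set bits of 1600 can independently be on or off in c.
count = 2^3 = 8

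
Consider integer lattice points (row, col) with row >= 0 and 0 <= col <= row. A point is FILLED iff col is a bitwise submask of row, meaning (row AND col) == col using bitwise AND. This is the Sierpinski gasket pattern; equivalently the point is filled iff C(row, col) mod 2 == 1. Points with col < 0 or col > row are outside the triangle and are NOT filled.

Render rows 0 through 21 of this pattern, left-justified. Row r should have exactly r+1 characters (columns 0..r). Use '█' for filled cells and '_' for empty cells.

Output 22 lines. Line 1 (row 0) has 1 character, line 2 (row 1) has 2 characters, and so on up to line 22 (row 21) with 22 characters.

Answer: █
██
█_█
████
█___█
██__██
█_█_█_█
████████
█_______█
██______██
█_█_____█_█
████____████
█___█___█___█
██__██__██__██
█_█_█_█_█_█_█_█
████████████████
█_______________█
██______________██
█_█_____________█_█
████____________████
█___█___________█___█
██__██__________██__██

Derivation:
r0=0: █
r1=1: ██
r2=10: █_█
r3=11: ████
r4=100: █___█
r5=101: ██__██
r6=110: █_█_█_█
r7=111: ████████
r8=1000: █_______█
r9=1001: ██______██
r10=1010: █_█_____█_█
r11=1011: ████____████
r12=1100: █___█___█___█
r13=1101: ██__██__██__██
r14=1110: █_█_█_█_█_█_█_█
r15=1111: ████████████████
r16=10000: █_______________█
r17=10001: ██______________██
r18=10010: █_█_____________█_█
r19=10011: ████____________████
r20=10100: █___█___________█___█
r21=10101: ██__██__________██__██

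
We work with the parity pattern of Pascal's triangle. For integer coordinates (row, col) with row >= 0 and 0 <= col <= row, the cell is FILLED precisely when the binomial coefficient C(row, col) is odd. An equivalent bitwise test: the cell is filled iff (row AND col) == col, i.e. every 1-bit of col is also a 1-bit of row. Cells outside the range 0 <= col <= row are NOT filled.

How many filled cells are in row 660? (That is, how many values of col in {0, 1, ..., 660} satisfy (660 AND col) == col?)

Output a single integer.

660 in binary = 1010010100
popcount(660) = number of 1-bits in 1010010100 = 4
A col c satisfies (660 AND c) == c iff every set bit of c is also set in 660; each of the 4 set bits of 660 can independently be on or off in c.
count = 2^4 = 16

Answer: 16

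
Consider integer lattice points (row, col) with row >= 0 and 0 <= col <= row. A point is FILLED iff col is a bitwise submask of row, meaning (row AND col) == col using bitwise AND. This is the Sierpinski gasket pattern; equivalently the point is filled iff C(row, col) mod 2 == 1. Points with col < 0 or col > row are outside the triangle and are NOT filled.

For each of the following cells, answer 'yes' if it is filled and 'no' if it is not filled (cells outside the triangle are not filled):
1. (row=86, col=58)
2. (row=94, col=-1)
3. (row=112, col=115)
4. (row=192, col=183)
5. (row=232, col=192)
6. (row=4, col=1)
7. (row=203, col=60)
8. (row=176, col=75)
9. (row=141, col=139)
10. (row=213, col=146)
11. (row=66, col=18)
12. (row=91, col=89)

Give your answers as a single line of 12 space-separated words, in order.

(86,58): row=0b1010110, col=0b111010, row AND col = 0b10010 = 18; 18 != 58 -> empty
(94,-1): col outside [0, 94] -> not filled
(112,115): col outside [0, 112] -> not filled
(192,183): row=0b11000000, col=0b10110111, row AND col = 0b10000000 = 128; 128 != 183 -> empty
(232,192): row=0b11101000, col=0b11000000, row AND col = 0b11000000 = 192; 192 == 192 -> filled
(4,1): row=0b100, col=0b1, row AND col = 0b0 = 0; 0 != 1 -> empty
(203,60): row=0b11001011, col=0b111100, row AND col = 0b1000 = 8; 8 != 60 -> empty
(176,75): row=0b10110000, col=0b1001011, row AND col = 0b0 = 0; 0 != 75 -> empty
(141,139): row=0b10001101, col=0b10001011, row AND col = 0b10001001 = 137; 137 != 139 -> empty
(213,146): row=0b11010101, col=0b10010010, row AND col = 0b10010000 = 144; 144 != 146 -> empty
(66,18): row=0b1000010, col=0b10010, row AND col = 0b10 = 2; 2 != 18 -> empty
(91,89): row=0b1011011, col=0b1011001, row AND col = 0b1011001 = 89; 89 == 89 -> filled

Answer: no no no no yes no no no no no no yes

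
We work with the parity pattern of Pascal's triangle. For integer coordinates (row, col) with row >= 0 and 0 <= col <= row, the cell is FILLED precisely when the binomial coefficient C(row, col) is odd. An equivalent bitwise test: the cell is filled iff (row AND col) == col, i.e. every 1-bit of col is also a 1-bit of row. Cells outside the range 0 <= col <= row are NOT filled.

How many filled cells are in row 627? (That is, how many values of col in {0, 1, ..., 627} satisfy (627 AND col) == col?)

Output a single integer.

627 in binary = 1001110011
popcount(627) = number of 1-bits in 1001110011 = 6
A col c satisfies (627 AND c) == c iff every set bit of c is also set in 627; each of the 6 set bits of 627 can independently be on or off in c.
count = 2^6 = 64

Answer: 64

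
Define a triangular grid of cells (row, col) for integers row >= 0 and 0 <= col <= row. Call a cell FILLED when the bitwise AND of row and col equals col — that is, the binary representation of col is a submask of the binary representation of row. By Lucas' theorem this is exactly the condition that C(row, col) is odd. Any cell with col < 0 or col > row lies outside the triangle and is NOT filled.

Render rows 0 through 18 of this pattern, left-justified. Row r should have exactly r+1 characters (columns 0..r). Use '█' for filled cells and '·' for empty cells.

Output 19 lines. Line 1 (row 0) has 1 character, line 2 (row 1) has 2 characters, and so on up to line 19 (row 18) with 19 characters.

r0=0: █
r1=1: ██
r2=10: █·█
r3=11: ████
r4=100: █···█
r5=101: ██··██
r6=110: █·█·█·█
r7=111: ████████
r8=1000: █·······█
r9=1001: ██······██
r10=1010: █·█·····█·█
r11=1011: ████····████
r12=1100: █···█···█···█
r13=1101: ██··██··██··██
r14=1110: █·█·█·█·█·█·█·█
r15=1111: ████████████████
r16=10000: █···············█
r17=10001: ██··············██
r18=10010: █·█·············█·█

Answer: █
██
█·█
████
█···█
██··██
█·█·█·█
████████
█·······█
██······██
█·█·····█·█
████····████
█···█···█···█
██··██··██··██
█·█·█·█·█·█·█·█
████████████████
█···············█
██··············██
█·█·············█·█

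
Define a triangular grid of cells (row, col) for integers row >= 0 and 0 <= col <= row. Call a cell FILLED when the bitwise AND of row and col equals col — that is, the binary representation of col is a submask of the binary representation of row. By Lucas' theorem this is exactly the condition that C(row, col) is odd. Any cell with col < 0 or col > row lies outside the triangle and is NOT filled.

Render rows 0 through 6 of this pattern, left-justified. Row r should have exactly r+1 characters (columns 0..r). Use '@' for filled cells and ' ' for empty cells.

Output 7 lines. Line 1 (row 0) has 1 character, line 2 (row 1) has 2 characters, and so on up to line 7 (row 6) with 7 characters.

Answer: @
@@
@ @
@@@@
@   @
@@  @@
@ @ @ @

Derivation:
r0=0: @
r1=1: @@
r2=10: @ @
r3=11: @@@@
r4=100: @   @
r5=101: @@  @@
r6=110: @ @ @ @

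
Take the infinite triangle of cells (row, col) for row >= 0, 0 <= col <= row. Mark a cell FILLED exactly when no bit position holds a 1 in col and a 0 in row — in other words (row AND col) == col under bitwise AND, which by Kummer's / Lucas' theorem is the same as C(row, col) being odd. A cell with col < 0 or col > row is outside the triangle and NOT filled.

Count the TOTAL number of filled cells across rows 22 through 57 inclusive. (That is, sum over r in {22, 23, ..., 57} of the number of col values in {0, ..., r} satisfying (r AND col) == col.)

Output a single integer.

r22=10110 pc3: +8 =8
r23=10111 pc4: +16 =24
r24=11000 pc2: +4 =28
r25=11001 pc3: +8 =36
r26=11010 pc3: +8 =44
r27=11011 pc4: +16 =60
r28=11100 pc3: +8 =68
r29=11101 pc4: +16 =84
r30=11110 pc4: +16 =100
r31=11111 pc5: +32 =132
r32=100000 pc1: +2 =134
r33=100001 pc2: +4 =138
r34=100010 pc2: +4 =142
r35=100011 pc3: +8 =150
r36=100100 pc2: +4 =154
r37=100101 pc3: +8 =162
r38=100110 pc3: +8 =170
r39=100111 pc4: +16 =186
r40=101000 pc2: +4 =190
r41=101001 pc3: +8 =198
r42=101010 pc3: +8 =206
r43=101011 pc4: +16 =222
r44=101100 pc3: +8 =230
r45=101101 pc4: +16 =246
r46=101110 pc4: +16 =262
r47=101111 pc5: +32 =294
r48=110000 pc2: +4 =298
r49=110001 pc3: +8 =306
r50=110010 pc3: +8 =314
r51=110011 pc4: +16 =330
r52=110100 pc3: +8 =338
r53=110101 pc4: +16 =354
r54=110110 pc4: +16 =370
r55=110111 pc5: +32 =402
r56=111000 pc3: +8 =410
r57=111001 pc4: +16 =426

Answer: 426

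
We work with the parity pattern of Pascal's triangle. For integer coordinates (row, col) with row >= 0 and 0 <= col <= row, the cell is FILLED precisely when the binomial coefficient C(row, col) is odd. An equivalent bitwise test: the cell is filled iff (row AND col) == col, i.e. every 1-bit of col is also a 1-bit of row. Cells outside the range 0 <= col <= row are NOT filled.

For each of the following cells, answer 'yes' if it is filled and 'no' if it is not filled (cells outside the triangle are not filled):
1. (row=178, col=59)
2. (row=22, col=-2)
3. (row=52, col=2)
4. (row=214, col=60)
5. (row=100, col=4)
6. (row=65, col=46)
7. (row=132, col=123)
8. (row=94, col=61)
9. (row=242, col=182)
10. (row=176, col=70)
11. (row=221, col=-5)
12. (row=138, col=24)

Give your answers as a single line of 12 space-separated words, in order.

Answer: no no no no yes no no no no no no no

Derivation:
(178,59): row=0b10110010, col=0b111011, row AND col = 0b110010 = 50; 50 != 59 -> empty
(22,-2): col outside [0, 22] -> not filled
(52,2): row=0b110100, col=0b10, row AND col = 0b0 = 0; 0 != 2 -> empty
(214,60): row=0b11010110, col=0b111100, row AND col = 0b10100 = 20; 20 != 60 -> empty
(100,4): row=0b1100100, col=0b100, row AND col = 0b100 = 4; 4 == 4 -> filled
(65,46): row=0b1000001, col=0b101110, row AND col = 0b0 = 0; 0 != 46 -> empty
(132,123): row=0b10000100, col=0b1111011, row AND col = 0b0 = 0; 0 != 123 -> empty
(94,61): row=0b1011110, col=0b111101, row AND col = 0b11100 = 28; 28 != 61 -> empty
(242,182): row=0b11110010, col=0b10110110, row AND col = 0b10110010 = 178; 178 != 182 -> empty
(176,70): row=0b10110000, col=0b1000110, row AND col = 0b0 = 0; 0 != 70 -> empty
(221,-5): col outside [0, 221] -> not filled
(138,24): row=0b10001010, col=0b11000, row AND col = 0b1000 = 8; 8 != 24 -> empty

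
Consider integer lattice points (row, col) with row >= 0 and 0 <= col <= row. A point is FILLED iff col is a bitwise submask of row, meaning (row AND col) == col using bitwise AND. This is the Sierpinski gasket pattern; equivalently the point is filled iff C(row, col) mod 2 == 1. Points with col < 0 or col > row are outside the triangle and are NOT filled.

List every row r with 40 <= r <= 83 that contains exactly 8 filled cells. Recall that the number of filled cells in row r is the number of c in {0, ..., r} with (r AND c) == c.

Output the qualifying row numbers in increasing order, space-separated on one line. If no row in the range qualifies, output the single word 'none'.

Answer: 41 42 44 49 50 52 56 67 69 70 73 74 76 81 82

Derivation:
Row r has 2^popcount(r) filled cells, so we need popcount(r) = log2(8) = 3.
Scan r = 40..83 and keep those with exactly 3 one-bits:
r=40=101000 popcount=2 -> skip
r=41=101001 popcount=3 -> KEEP
r=42=101010 popcount=3 -> KEEP
r=43=101011 popcount=4 -> skip
r=44=101100 popcount=3 -> KEEP
r=45=101101 popcount=4 -> skip
r=46=101110 popcount=4 -> skip
r=47=101111 popcount=5 -> skip
r=48=110000 popcount=2 -> skip
r=49=110001 popcount=3 -> KEEP
r=50=110010 popcount=3 -> KEEP
r=51=110011 popcount=4 -> skip
r=52=110100 popcount=3 -> KEEP
r=53=110101 popcount=4 -> skip
r=54=110110 popcount=4 -> skip
r=55=110111 popcount=5 -> skip
r=56=111000 popcount=3 -> KEEP
r=57=111001 popcount=4 -> skip
r=58=111010 popcount=4 -> skip
r=59=111011 popcount=5 -> skip
r=60=111100 popcount=4 -> skip
r=61=111101 popcount=5 -> skip
r=62=111110 popcount=5 -> skip
r=63=111111 popcount=6 -> skip
r=64=1000000 popcount=1 -> skip
r=65=1000001 popcount=2 -> skip
r=66=1000010 popcount=2 -> skip
r=67=1000011 popcount=3 -> KEEP
r=68=1000100 popcount=2 -> skip
r=69=1000101 popcount=3 -> KEEP
r=70=1000110 popcount=3 -> KEEP
r=71=1000111 popcount=4 -> skip
r=72=1001000 popcount=2 -> skip
r=73=1001001 popcount=3 -> KEEP
r=74=1001010 popcount=3 -> KEEP
r=75=1001011 popcount=4 -> skip
r=76=1001100 popcount=3 -> KEEP
r=77=1001101 popcount=4 -> skip
r=78=1001110 popcount=4 -> skip
r=79=1001111 popcount=5 -> skip
r=80=1010000 popcount=2 -> skip
r=81=1010001 popcount=3 -> KEEP
r=82=1010010 popcount=3 -> KEEP
r=83=1010011 popcount=4 -> skip
Kept rows: 41 42 44 49 50 52 56 67 69 70 73 74 76 81 82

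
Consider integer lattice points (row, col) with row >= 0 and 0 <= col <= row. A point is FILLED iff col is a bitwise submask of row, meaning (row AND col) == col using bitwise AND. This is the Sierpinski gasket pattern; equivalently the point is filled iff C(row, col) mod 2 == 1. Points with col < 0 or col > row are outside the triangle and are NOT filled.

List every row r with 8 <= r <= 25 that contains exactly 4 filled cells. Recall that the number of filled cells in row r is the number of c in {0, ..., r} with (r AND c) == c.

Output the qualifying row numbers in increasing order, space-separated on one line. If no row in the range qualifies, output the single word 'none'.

Answer: 9 10 12 17 18 20 24

Derivation:
Row r has 2^popcount(r) filled cells, so we need popcount(r) = log2(4) = 2.
Scan r = 8..25 and keep those with exactly 2 one-bits:
r=8=1000 popcount=1 -> skip
r=9=1001 popcount=2 -> KEEP
r=10=1010 popcount=2 -> KEEP
r=11=1011 popcount=3 -> skip
r=12=1100 popcount=2 -> KEEP
r=13=1101 popcount=3 -> skip
r=14=1110 popcount=3 -> skip
r=15=1111 popcount=4 -> skip
r=16=10000 popcount=1 -> skip
r=17=10001 popcount=2 -> KEEP
r=18=10010 popcount=2 -> KEEP
r=19=10011 popcount=3 -> skip
r=20=10100 popcount=2 -> KEEP
r=21=10101 popcount=3 -> skip
r=22=10110 popcount=3 -> skip
r=23=10111 popcount=4 -> skip
r=24=11000 popcount=2 -> KEEP
r=25=11001 popcount=3 -> skip
Kept rows: 9 10 12 17 18 20 24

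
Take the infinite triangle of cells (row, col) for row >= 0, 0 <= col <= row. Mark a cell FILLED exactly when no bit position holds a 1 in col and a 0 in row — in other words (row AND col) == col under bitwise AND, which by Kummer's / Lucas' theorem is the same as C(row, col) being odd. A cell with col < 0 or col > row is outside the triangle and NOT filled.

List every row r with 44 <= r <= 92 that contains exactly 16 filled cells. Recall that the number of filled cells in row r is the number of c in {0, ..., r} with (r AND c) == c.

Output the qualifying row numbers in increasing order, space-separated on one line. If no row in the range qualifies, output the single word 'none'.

Row r has 2^popcount(r) filled cells, so we need popcount(r) = log2(16) = 4.
Scan r = 44..92 and keep those with exactly 4 one-bits:
r=44=101100 popcount=3 -> skip
r=45=101101 popcount=4 -> KEEP
r=46=101110 popcount=4 -> KEEP
r=47=101111 popcount=5 -> skip
r=48=110000 popcount=2 -> skip
r=49=110001 popcount=3 -> skip
r=50=110010 popcount=3 -> skip
r=51=110011 popcount=4 -> KEEP
r=52=110100 popcount=3 -> skip
r=53=110101 popcount=4 -> KEEP
r=54=110110 popcount=4 -> KEEP
r=55=110111 popcount=5 -> skip
r=56=111000 popcount=3 -> skip
r=57=111001 popcount=4 -> KEEP
r=58=111010 popcount=4 -> KEEP
r=59=111011 popcount=5 -> skip
r=60=111100 popcount=4 -> KEEP
r=61=111101 popcount=5 -> skip
r=62=111110 popcount=5 -> skip
r=63=111111 popcount=6 -> skip
r=64=1000000 popcount=1 -> skip
r=65=1000001 popcount=2 -> skip
r=66=1000010 popcount=2 -> skip
r=67=1000011 popcount=3 -> skip
r=68=1000100 popcount=2 -> skip
r=69=1000101 popcount=3 -> skip
r=70=1000110 popcount=3 -> skip
r=71=1000111 popcount=4 -> KEEP
r=72=1001000 popcount=2 -> skip
r=73=1001001 popcount=3 -> skip
r=74=1001010 popcount=3 -> skip
r=75=1001011 popcount=4 -> KEEP
r=76=1001100 popcount=3 -> skip
r=77=1001101 popcount=4 -> KEEP
r=78=1001110 popcount=4 -> KEEP
r=79=1001111 popcount=5 -> skip
r=80=1010000 popcount=2 -> skip
r=81=1010001 popcount=3 -> skip
r=82=1010010 popcount=3 -> skip
r=83=1010011 popcount=4 -> KEEP
r=84=1010100 popcount=3 -> skip
r=85=1010101 popcount=4 -> KEEP
r=86=1010110 popcount=4 -> KEEP
r=87=1010111 popcount=5 -> skip
r=88=1011000 popcount=3 -> skip
r=89=1011001 popcount=4 -> KEEP
r=90=1011010 popcount=4 -> KEEP
r=91=1011011 popcount=5 -> skip
r=92=1011100 popcount=4 -> KEEP
Kept rows: 45 46 51 53 54 57 58 60 71 75 77 78 83 85 86 89 90 92

Answer: 45 46 51 53 54 57 58 60 71 75 77 78 83 85 86 89 90 92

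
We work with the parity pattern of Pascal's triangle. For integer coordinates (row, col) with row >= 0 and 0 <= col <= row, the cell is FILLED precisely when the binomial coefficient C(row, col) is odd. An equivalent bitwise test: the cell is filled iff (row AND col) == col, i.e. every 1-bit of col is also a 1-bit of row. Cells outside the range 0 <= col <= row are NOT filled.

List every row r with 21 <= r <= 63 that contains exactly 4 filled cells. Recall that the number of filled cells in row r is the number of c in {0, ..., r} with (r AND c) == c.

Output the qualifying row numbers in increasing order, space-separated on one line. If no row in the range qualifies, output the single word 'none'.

Row r has 2^popcount(r) filled cells, so we need popcount(r) = log2(4) = 2.
Scan r = 21..63 and keep those with exactly 2 one-bits:
r=21=10101 popcount=3 -> skip
r=22=10110 popcount=3 -> skip
r=23=10111 popcount=4 -> skip
r=24=11000 popcount=2 -> KEEP
r=25=11001 popcount=3 -> skip
r=26=11010 popcount=3 -> skip
r=27=11011 popcount=4 -> skip
r=28=11100 popcount=3 -> skip
r=29=11101 popcount=4 -> skip
r=30=11110 popcount=4 -> skip
r=31=11111 popcount=5 -> skip
r=32=100000 popcount=1 -> skip
r=33=100001 popcount=2 -> KEEP
r=34=100010 popcount=2 -> KEEP
r=35=100011 popcount=3 -> skip
r=36=100100 popcount=2 -> KEEP
r=37=100101 popcount=3 -> skip
r=38=100110 popcount=3 -> skip
r=39=100111 popcount=4 -> skip
r=40=101000 popcount=2 -> KEEP
r=41=101001 popcount=3 -> skip
r=42=101010 popcount=3 -> skip
r=43=101011 popcount=4 -> skip
r=44=101100 popcount=3 -> skip
r=45=101101 popcount=4 -> skip
r=46=101110 popcount=4 -> skip
r=47=101111 popcount=5 -> skip
r=48=110000 popcount=2 -> KEEP
r=49=110001 popcount=3 -> skip
r=50=110010 popcount=3 -> skip
r=51=110011 popcount=4 -> skip
r=52=110100 popcount=3 -> skip
r=53=110101 popcount=4 -> skip
r=54=110110 popcount=4 -> skip
r=55=110111 popcount=5 -> skip
r=56=111000 popcount=3 -> skip
r=57=111001 popcount=4 -> skip
r=58=111010 popcount=4 -> skip
r=59=111011 popcount=5 -> skip
r=60=111100 popcount=4 -> skip
r=61=111101 popcount=5 -> skip
r=62=111110 popcount=5 -> skip
r=63=111111 popcount=6 -> skip
Kept rows: 24 33 34 36 40 48

Answer: 24 33 34 36 40 48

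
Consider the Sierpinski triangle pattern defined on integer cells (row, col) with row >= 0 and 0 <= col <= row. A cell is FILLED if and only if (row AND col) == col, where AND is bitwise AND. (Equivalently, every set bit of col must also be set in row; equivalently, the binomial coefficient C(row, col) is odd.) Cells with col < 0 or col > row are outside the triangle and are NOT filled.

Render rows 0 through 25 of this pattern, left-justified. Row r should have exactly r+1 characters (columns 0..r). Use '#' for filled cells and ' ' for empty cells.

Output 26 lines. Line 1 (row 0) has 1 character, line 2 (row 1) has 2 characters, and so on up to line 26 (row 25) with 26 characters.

r0=0: #
r1=1: ##
r2=10: # #
r3=11: ####
r4=100: #   #
r5=101: ##  ##
r6=110: # # # #
r7=111: ########
r8=1000: #       #
r9=1001: ##      ##
r10=1010: # #     # #
r11=1011: ####    ####
r12=1100: #   #   #   #
r13=1101: ##  ##  ##  ##
r14=1110: # # # # # # # #
r15=1111: ################
r16=10000: #               #
r17=10001: ##              ##
r18=10010: # #             # #
r19=10011: ####            ####
r20=10100: #   #           #   #
r21=10101: ##  ##          ##  ##
r22=10110: # # # #         # # # #
r23=10111: ########        ########
r24=11000: #       #       #       #
r25=11001: ##      ##      ##      ##

Answer: #
##
# #
####
#   #
##  ##
# # # #
########
#       #
##      ##
# #     # #
####    ####
#   #   #   #
##  ##  ##  ##
# # # # # # # #
################
#               #
##              ##
# #             # #
####            ####
#   #           #   #
##  ##          ##  ##
# # # #         # # # #
########        ########
#       #       #       #
##      ##      ##      ##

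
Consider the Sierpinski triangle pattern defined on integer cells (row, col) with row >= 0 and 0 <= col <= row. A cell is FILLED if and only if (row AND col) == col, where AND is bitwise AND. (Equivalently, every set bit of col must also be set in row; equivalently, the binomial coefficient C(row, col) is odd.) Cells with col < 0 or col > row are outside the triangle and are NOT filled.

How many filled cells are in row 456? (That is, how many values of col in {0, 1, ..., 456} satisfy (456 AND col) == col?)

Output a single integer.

456 in binary = 111001000
popcount(456) = number of 1-bits in 111001000 = 4
A col c satisfies (456 AND c) == c iff every set bit of c is also set in 456; each of the 4 set bits of 456 can independently be on or off in c.
count = 2^4 = 16

Answer: 16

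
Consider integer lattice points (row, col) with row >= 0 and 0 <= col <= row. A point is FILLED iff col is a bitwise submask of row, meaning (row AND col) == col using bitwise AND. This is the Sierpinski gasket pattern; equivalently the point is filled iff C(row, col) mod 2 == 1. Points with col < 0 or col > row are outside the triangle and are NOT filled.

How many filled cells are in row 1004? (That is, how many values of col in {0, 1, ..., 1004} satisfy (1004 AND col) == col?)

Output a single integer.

Answer: 128

Derivation:
1004 in binary = 1111101100
popcount(1004) = number of 1-bits in 1111101100 = 7
A col c satisfies (1004 AND c) == c iff every set bit of c is also set in 1004; each of the 7 set bits of 1004 can independently be on or off in c.
count = 2^7 = 128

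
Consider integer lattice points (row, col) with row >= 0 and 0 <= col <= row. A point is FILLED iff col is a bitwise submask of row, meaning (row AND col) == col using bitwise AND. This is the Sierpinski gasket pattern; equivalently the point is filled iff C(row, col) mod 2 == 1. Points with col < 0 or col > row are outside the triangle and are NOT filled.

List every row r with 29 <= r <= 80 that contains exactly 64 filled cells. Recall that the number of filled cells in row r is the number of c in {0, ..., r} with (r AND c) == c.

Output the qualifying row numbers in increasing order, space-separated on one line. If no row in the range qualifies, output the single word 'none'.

Answer: 63

Derivation:
Row r has 2^popcount(r) filled cells, so we need popcount(r) = log2(64) = 6.
Scan r = 29..80 and keep those with exactly 6 one-bits:
r=29=11101 popcount=4 -> skip
r=30=11110 popcount=4 -> skip
r=31=11111 popcount=5 -> skip
r=32=100000 popcount=1 -> skip
r=33=100001 popcount=2 -> skip
r=34=100010 popcount=2 -> skip
r=35=100011 popcount=3 -> skip
r=36=100100 popcount=2 -> skip
r=37=100101 popcount=3 -> skip
r=38=100110 popcount=3 -> skip
r=39=100111 popcount=4 -> skip
r=40=101000 popcount=2 -> skip
r=41=101001 popcount=3 -> skip
r=42=101010 popcount=3 -> skip
r=43=101011 popcount=4 -> skip
r=44=101100 popcount=3 -> skip
r=45=101101 popcount=4 -> skip
r=46=101110 popcount=4 -> skip
r=47=101111 popcount=5 -> skip
r=48=110000 popcount=2 -> skip
r=49=110001 popcount=3 -> skip
r=50=110010 popcount=3 -> skip
r=51=110011 popcount=4 -> skip
r=52=110100 popcount=3 -> skip
r=53=110101 popcount=4 -> skip
r=54=110110 popcount=4 -> skip
r=55=110111 popcount=5 -> skip
r=56=111000 popcount=3 -> skip
r=57=111001 popcount=4 -> skip
r=58=111010 popcount=4 -> skip
r=59=111011 popcount=5 -> skip
r=60=111100 popcount=4 -> skip
r=61=111101 popcount=5 -> skip
r=62=111110 popcount=5 -> skip
r=63=111111 popcount=6 -> KEEP
r=64=1000000 popcount=1 -> skip
r=65=1000001 popcount=2 -> skip
r=66=1000010 popcount=2 -> skip
r=67=1000011 popcount=3 -> skip
r=68=1000100 popcount=2 -> skip
r=69=1000101 popcount=3 -> skip
r=70=1000110 popcount=3 -> skip
r=71=1000111 popcount=4 -> skip
r=72=1001000 popcount=2 -> skip
r=73=1001001 popcount=3 -> skip
r=74=1001010 popcount=3 -> skip
r=75=1001011 popcount=4 -> skip
r=76=1001100 popcount=3 -> skip
r=77=1001101 popcount=4 -> skip
r=78=1001110 popcount=4 -> skip
r=79=1001111 popcount=5 -> skip
r=80=1010000 popcount=2 -> skip
Kept rows: 63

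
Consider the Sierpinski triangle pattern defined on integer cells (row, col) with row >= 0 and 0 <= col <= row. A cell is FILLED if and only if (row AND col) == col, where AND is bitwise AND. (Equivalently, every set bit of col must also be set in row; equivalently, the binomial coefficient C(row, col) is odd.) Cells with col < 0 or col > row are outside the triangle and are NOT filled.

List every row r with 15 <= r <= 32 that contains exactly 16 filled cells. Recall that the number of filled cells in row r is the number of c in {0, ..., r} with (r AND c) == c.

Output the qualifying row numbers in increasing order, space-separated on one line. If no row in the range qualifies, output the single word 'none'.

Answer: 15 23 27 29 30

Derivation:
Row r has 2^popcount(r) filled cells, so we need popcount(r) = log2(16) = 4.
Scan r = 15..32 and keep those with exactly 4 one-bits:
r=15=1111 popcount=4 -> KEEP
r=16=10000 popcount=1 -> skip
r=17=10001 popcount=2 -> skip
r=18=10010 popcount=2 -> skip
r=19=10011 popcount=3 -> skip
r=20=10100 popcount=2 -> skip
r=21=10101 popcount=3 -> skip
r=22=10110 popcount=3 -> skip
r=23=10111 popcount=4 -> KEEP
r=24=11000 popcount=2 -> skip
r=25=11001 popcount=3 -> skip
r=26=11010 popcount=3 -> skip
r=27=11011 popcount=4 -> KEEP
r=28=11100 popcount=3 -> skip
r=29=11101 popcount=4 -> KEEP
r=30=11110 popcount=4 -> KEEP
r=31=11111 popcount=5 -> skip
r=32=100000 popcount=1 -> skip
Kept rows: 15 23 27 29 30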